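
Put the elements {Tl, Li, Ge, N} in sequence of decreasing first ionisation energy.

N > Ge > Tl > Li

Li is in period 2, group 1; N is in period 2, group 15; Ge is in period 4, group 14; Tl is in period 6, group 13.
First ionization energy rises across a period (greater Z_eff holds electrons more tightly) and falls down a group (valence electrons are farther from the nucleus).
These span different periods and groups, so the two trends combine.
Tl > Li: period and group pull opposite ways; the across-period shift dominates (589 vs 520 kJ/mol).
Ge > Tl: relative to Tl, both the across-period and down-group shifts push Ge's first ionization energy up.
N > Ge: both effects reinforce here, so N is clearly the higher of the two.
Tabulated first ionization energy (kJ/mol): Li 520, N 1402, Ge 762, Tl 589.
So from highest to lowest: N > Ge > Tl > Li.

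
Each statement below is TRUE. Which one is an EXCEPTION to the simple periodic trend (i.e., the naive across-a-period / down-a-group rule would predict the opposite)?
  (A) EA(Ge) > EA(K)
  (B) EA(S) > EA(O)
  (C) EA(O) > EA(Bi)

The general trend: electron affinity increases across a period and decreases down a group.
(A) Ge (period 4, group 14) vs K (period 4, group 1): the stated order agrees with the simple trend.
(B) S (period 3, group 16) vs O (period 2, group 16): the stated order contradicts the simple trend.
(C) O (period 2, group 16) vs Bi (period 6, group 15): the stated order agrees with the simple trend.
The exception is (B): the compact 2p subshell of O repels the added electron more than S's larger 3p does.

(B)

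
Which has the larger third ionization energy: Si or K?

K

Consider each +2 ion: Si²⁺ still has 2 valence electrons; K²⁺ is already 1 electron into the core.
Breaking into a closed-shell core is much more expensive than removing a leftover valence electron — K has the largest IE_3 here.
Tabulated IE_3 (kJ/mol): Si 3232, K 4420.
So the third ionization energies run Si < K.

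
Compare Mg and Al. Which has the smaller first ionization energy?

Al

Mg is in period 3, group 2; Al is in period 3, group 13.
Removing the outermost electron gets harder across a period and easier down a group.
All lie in period 3; the across-period trend (first ionization energy increases left to right) applies, with the exception below.
Note the exception: Mg has a higher first ionization energy than Al, contrary to the simple trend — Al's single 3p electron is easier to remove than one from Mg's filled 3s².
Tabulated first ionization energy (kJ/mol): Mg 738, Al 578.
So Al has the smaller first ionization energy (Al < Mg).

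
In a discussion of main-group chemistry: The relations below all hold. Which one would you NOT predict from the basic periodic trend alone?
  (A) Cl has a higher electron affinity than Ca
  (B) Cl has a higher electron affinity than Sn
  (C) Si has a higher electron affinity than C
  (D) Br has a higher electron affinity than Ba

(C)

The general trend: electron affinity increases across a period and decreases down a group.
(A) Cl (period 3, group 17) vs Ca (period 4, group 2): the stated order agrees with the simple trend.
(B) Cl (period 3, group 17) vs Sn (period 5, group 14): the stated order agrees with the simple trend.
(C) Si (period 3, group 14) vs C (period 2, group 14): the stated order contradicts the simple trend.
(D) Br (period 4, group 17) vs Ba (period 6, group 2): the stated order agrees with the simple trend.
The exception is (C): Si's larger, more diffuse 3p orbitals accept an added electron slightly more readily than C's compact 2p.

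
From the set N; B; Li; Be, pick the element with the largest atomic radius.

Li is in period 2, group 1; Be is in period 2, group 2; B is in period 2, group 13; N is in period 2, group 15.
Radius decreases left→right (rising Z_eff, same n) and increases top→bottom (higher n).
All lie in period 2, so atomic radius increases right to left.
The largest atomic radius among these belongs to Li.

Li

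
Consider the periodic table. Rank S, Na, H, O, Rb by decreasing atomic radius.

H is in period 1, group 1; O is in period 2, group 16; Na is in period 3, group 1; S is in period 3, group 16; Rb is in period 5, group 1.
Moving right in a period, electrons are added to the same shell under a stronger nuclear pull, so atoms get smaller; moving down, a new shell is opened and atoms get larger.
These span different periods and groups, so the two trends combine.
O > H: period and group pull opposite ways; the down-group shift dominates (63 vs 32 pm).
S > O: S sits below O in group 16, so the down-group effect alone puts S larger.
Na > S: Na lies to the left of S in period 3, so the across-period effect alone puts Na larger.
Rb > Na: Rb sits below Na in group 1, so the down-group effect alone puts Rb larger.
Approximate values (pm): H 32, O 63, Na 155, S 103, Rb 210.
So from largest to smallest: Rb > Na > S > O > H.

Rb, Na, S, O, H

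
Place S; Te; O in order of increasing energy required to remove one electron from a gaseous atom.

Te, S, O

O is in period 2, group 16; S is in period 3, group 16; Te is in period 5, group 16.
IE₁ increases left→right with effective nuclear charge and decreases top→bottom as the valence shell moves farther out.
All are in group 16, so first ionization energy increases up the group.
So from lowest to highest: Te < S < O.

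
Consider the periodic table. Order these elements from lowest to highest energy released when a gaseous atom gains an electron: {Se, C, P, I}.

P, C, Se, I

C is in period 2, group 14; P is in period 3, group 15; Se is in period 4, group 16; I is in period 5, group 17.
EA tends to increase across a period and decrease down a group, though the pattern is less regular than for IE or radius.
A diagonal step moves right (one effect) and down (the opposite effect) at once.
C > P: period and group pull opposite ways; the down-group shift dominates (122 vs 72 kJ/mol).
Se > C: the two effects oppose for this pair; the across-period effect wins (195 vs 122 kJ/mol).
I > Se: the two effects oppose for this pair; the across-period effect wins (295 vs 195 kJ/mol).
Tabulated electron affinity (kJ/mol): C 122, P 72, Se 195, I 295.
So from lowest to highest: P < C < Se < I.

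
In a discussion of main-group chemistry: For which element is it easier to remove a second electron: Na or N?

After 1 electron has been removed, what remains? Na⁺ is the bare [Ne] core; N⁺ still has 4 valence electrons.
Core electrons are held far more tightly than valence electrons, so Na tops the IE_2 order.
Tabulated IE_2 (kJ/mol): Na 4562, N 2856.
Hence IE_2: N < Na.

N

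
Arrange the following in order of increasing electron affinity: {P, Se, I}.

P < Se < I

P is in period 3, group 15; Se is in period 4, group 16; I is in period 5, group 17.
Atoms with high Z_eff and room in the valence shell (especially the halogens) have the most exothermic electron affinities.
These sit on a diagonal, where the across-period and down-group effects partly cancel.
Se > P: period and group pull opposite ways; the across-period shift dominates (195 vs 72 kJ/mol).
I > Se: the two effects oppose for this pair; the across-period effect wins (295 vs 195 kJ/mol).
For reference (kJ/mol): P 72, Se 195, I 295.
So from lowest to highest: P < Se < I.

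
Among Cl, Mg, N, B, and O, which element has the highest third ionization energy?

Mg

IE_3 is the cost of taking one more electron from the +2 cation: Cl²⁺ still has 5 valence electrons; Mg²⁺ is the bare [Ne] core; N²⁺ still has 3 valence electrons; B²⁺ still has 1 valence electron; O²⁺ still has 4 valence electrons.
Breaking into a closed-shell core is much more expensive than removing a leftover valence electron — Mg has the largest IE_3 here.
Valence configurations: Cl²⁺ [Ne]3s²3p³, N²⁺ [He]2s²2p¹, B²⁺ [He]2s¹, O²⁺ [He]2s²2p².
Tabulated IE_3 (kJ/mol): Cl 3822, Mg 7733, N 4578, B 3660, O 5300.
So the third ionization energies run B < Cl < N < O < Mg.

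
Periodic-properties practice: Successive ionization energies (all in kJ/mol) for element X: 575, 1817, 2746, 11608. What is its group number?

Group 13

Look for the largest jump between consecutive ionization energies: IE4/IE3 ≈ 4.2, far larger than any earlier ratio.
That jump marks the point where a core electron is being removed. So the atom has 3 valence electrons.
A main-group element with 3 valence electrons is in group 13.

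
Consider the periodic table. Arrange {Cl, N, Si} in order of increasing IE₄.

After 3 electrons have been removed, what remains? Cl³⁺ still has 4 valence electrons; N³⁺ still has 2 valence electrons; Si³⁺ still has 1 valence electron.
All are still removing valence electrons, so compare the +3 ions as you would atoms: IE_4 generally rises across a period (higher Z_eff) and falls down a group (larger shell), subject to the usual subshell exceptions.
Valence configurations: Cl³⁺ [Ne]3s²3p², N³⁺ [He]2s², Si³⁺ [Ne]3s¹.
The numbers (kJ/mol): Cl 5159, N 7475, Si 4356.
Overall IE_4 order: Si < Cl < N.

Si < Cl < N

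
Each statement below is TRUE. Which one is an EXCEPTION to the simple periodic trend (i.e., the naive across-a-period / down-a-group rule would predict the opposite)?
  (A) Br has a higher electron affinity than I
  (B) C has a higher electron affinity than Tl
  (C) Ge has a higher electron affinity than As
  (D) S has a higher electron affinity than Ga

The general trend: electron affinity increases across a period and decreases down a group.
(A) Br (period 4, group 17) vs I (period 5, group 17): the stated order agrees with the simple trend.
(B) C (period 2, group 14) vs Tl (period 6, group 13): the stated order agrees with the simple trend.
(C) Ge (period 4, group 14) vs As (period 4, group 15): the stated order contradicts the simple trend.
(D) S (period 3, group 16) vs Ga (period 4, group 13): the stated order agrees with the simple trend.
The exception is (C): adding an electron to As's half-filled 4p³ is unfavourable, so Ge (4p²) has the more exothermic EA.

(C)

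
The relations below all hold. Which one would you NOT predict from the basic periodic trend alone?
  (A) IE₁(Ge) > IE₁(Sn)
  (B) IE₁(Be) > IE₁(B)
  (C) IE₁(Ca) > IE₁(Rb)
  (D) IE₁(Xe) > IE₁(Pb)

(B)

The general trend: IE₁ increases across a period and decreases down a group.
(A) Ge (period 4, group 14) vs Sn (period 5, group 14): the stated order agrees with the simple trend.
(B) Be (period 2, group 2) vs B (period 2, group 13): the stated order contradicts the simple trend.
(C) Ca (period 4, group 2) vs Rb (period 5, group 1): the stated order agrees with the simple trend.
(D) Xe (period 5, group 18) vs Pb (period 6, group 14): the stated order agrees with the simple trend.
The exception is (B): removing B's lone 2p electron is easier than breaking Be's filled 2s².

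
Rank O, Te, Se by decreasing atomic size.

O is in period 2, group 16; Se is in period 4, group 16; Te is in period 5, group 16.
Across a period the added protons contract the valence shell; down a group each new principal shell makes the atom larger.
All are in group 16, so atomic radius increases down the group.
So from largest to smallest: Te > Se > O.

Te > Se > O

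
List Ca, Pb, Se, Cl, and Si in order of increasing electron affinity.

Ca < Pb < Si < Se < Cl

Atoms with high Z_eff and room in the valence shell (especially the halogens) have the most exothermic electron affinities.
Here both period and group differ, so the two effects have to be weighed against each other.
Pb > Ca: period and group pull opposite ways; the across-period shift dominates (35 vs 2 kJ/mol).
Si > Pb: Si sits above Pb in group 14, so the down-group effect alone puts Si higher.
Se > Si: period and group pull opposite ways; the across-period shift dominates (195 vs 134 kJ/mol).
Cl > Se: both effects reinforce here, so Cl is clearly the higher of the two.
For reference (kJ/mol): Si 134, Cl 349, Ca 2, Se 195, Pb 35.
So from lowest to highest: Ca < Pb < Si < Se < Cl.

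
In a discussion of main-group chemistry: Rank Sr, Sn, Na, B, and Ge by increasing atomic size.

B, Ge, Sn, Na, Sr

B is in period 2, group 13; Na is in period 3, group 1; Ge is in period 4, group 14; Sr is in period 5, group 2; Sn is in period 5, group 14.
Moving right in a period, electrons are added to the same shell under a stronger nuclear pull, so atoms get smaller; moving down, a new shell is opened and atoms get larger.
Neither a single period nor a single group — weigh both effects.
Ge > B: period and group pull opposite ways; the down-group shift dominates (121 vs 85 pm).
Sn > Ge: Sn sits below Ge in group 14, so the down-group effect alone puts Sn larger.
Na > Sn: the two effects oppose for this pair; the across-period effect wins (155 vs 140 pm).
Sr > Na: the two effects oppose for this pair; the down-group effect wins (185 vs 155 pm).
For reference (pm): B 85, Na 155, Ge 121, Sr 185, Sn 140.
So from smallest to largest: B < Ge < Sn < Na < Sr.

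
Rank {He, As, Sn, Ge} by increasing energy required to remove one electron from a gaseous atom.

Sn < Ge < As < He

Across a period the outer electron is held more tightly (higher IE₁); down a group it sits in a higher shell, more shielded, and comes off more easily.
Here both period and group differ, so the two effects have to be weighed against each other.
Ge > Sn: Ge sits above Sn in group 14, so the down-group effect alone puts Ge higher.
As > Ge: both are in period 4; the period trend gives As the larger value.
He > As: relative to As, both the across-period and down-group shifts push He's first ionization energy up.
Approximate values (kJ/mol): He 2372, Ge 762, As 947, Sn 709.
So from lowest to highest: Sn < Ge < As < He.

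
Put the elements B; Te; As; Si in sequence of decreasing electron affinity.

Te, Si, As, B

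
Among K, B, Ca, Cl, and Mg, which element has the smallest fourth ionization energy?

After 3 electrons have been removed, what remains? K³⁺ is already 2 electrons into the core; B³⁺ is the bare [He] core; Ca³⁺ is already 1 electron into the core; Cl³⁺ still has 4 valence electrons; Mg³⁺ is already 1 electron into the core.
Pulling an electron out of a noble-gas core costs far more than removing a remaining valence electron, so K, Ca, Mg and B sit at the high end of IE_4.
Approximate IE_4 values (kJ/mol): K 5877, B 25026, Ca 6491, Cl 5159, Mg 10543.
Overall IE_4 order: Cl < K < Ca < Mg < B.

Cl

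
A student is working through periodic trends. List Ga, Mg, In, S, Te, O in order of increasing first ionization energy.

O is in period 2, group 16; Mg is in period 3, group 2; S is in period 3, group 16; Ga is in period 4, group 13; In is in period 5, group 13; Te is in period 5, group 16.
Removing the outermost electron gets harder across a period and easier down a group.
These span different periods and groups, so the two trends combine.
Ga > In: Ga sits above In in group 13, so the down-group effect alone puts Ga higher.
Mg > Ga: period and group pull opposite ways; the down-group shift dominates (738 vs 579 kJ/mol).
Te > Mg: the two effects oppose for this pair; the across-period effect wins (869 vs 738 kJ/mol).
S > Te: they share group 16; the group trend gives S the larger value.
O > S: O sits above S in group 16, so the down-group effect alone puts O higher.
Approximate values (kJ/mol): O 1314, Mg 738, S 1000, Ga 579, In 558, Te 869.
So from lowest to highest: In < Ga < Mg < Te < S < O.

In < Ga < Mg < Te < S < O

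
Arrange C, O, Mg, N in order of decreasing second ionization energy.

O > N > C > Mg

IE_2 is the cost of taking one more electron from the +1 cation: C⁺ still has 3 valence electrons; O⁺ still has 5 valence electrons; Mg⁺ still has 1 valence electron; N⁺ still has 4 valence electrons.
All are still removing valence electrons, so compare the +1 ions as you would atoms: IE_2 generally rises across a period (higher Z_eff) and falls down a group (larger shell), subject to the usual subshell exceptions.
Valence configurations: C⁺ [He]2s²2p¹, O⁺ [He]2s²2p³, Mg⁺ [Ne]3s¹, N⁺ [He]2s²2p².
The numbers (kJ/mol): C 2353, O 3388, Mg 1451, N 2856.
So the second ionization energies run Mg < C < N < O.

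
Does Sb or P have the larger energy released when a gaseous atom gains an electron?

P is in period 3, group 15; Sb is in period 5, group 15.
Atoms with high Z_eff and room in the valence shell (especially the halogens) have the most exothermic electron affinities.
All are in group 15; the group trend (electron affinity increases up the group) applies, with the exception below.
Note the exception: Sb has a higher electron affinity than P, contrary to the simple trend — both are half-filled np³, but the pairing/repulsion penalty for the added electron shrinks as the p orbitals become larger and more diffuse down the group, and for Sb that outweighs the weaker nuclear attraction.
Approximate values (kJ/mol): P 72, Sb 103.
So Sb has the larger energy released when a gaseous atom gains an electron (Sb > P).

Sb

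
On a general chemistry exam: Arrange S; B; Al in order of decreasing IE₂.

B > S > Al

Consider each +1 ion: S⁺ still has 5 valence electrons; B⁺ still has 2 valence electrons; Al⁺ still has 2 valence electrons.
All are still removing valence electrons, so compare the +1 ions as you would atoms: IE_2 generally rises across a period (higher Z_eff) and falls down a group (larger shell), subject to the usual subshell exceptions.
Valence configurations: S⁺ [Ne]3s²3p³, B⁺ [He]2s², Al⁺ [Ne]3s².
Tabulated IE_2 (kJ/mol): S 2252, B 2427, Al 1817.
So the second ionization energies run Al < S < B.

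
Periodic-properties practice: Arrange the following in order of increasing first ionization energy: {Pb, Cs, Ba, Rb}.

Cs < Rb < Ba < Pb

IE₁ increases left→right with effective nuclear charge and decreases top→bottom as the valence shell moves farther out.
These span different periods and groups, so the two trends combine.
Rb > Cs: they share group 1; the group trend gives Rb the larger value.
Ba > Rb: the two effects oppose for this pair; the across-period effect wins (503 vs 403 kJ/mol).
Pb > Ba: Pb lies to the right of Ba in period 6, so the across-period effect alone puts Pb higher.
For reference (kJ/mol): Rb 403, Cs 376, Ba 503, Pb 716.
So from lowest to highest: Cs < Rb < Ba < Pb.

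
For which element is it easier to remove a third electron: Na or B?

Consider each +2 ion: Na²⁺ is already 1 electron into the core; B²⁺ still has 1 valence electron.
Pulling an electron out of a noble-gas core costs far more than removing a remaining valence electron, so Na sits at the high end of IE_3.
Tabulated IE_3 (kJ/mol): Na 6910, B 3660.
So the third ionization energies run B < Na.

B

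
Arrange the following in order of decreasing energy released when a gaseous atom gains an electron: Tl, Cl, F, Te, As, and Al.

EA tends to increase across a period and decrease down a group, though the pattern is less regular than for IE or radius.
Here both period and group differ, so the two effects have to be weighed against each other.
Al > Tl: they share group 13; the group trend gives Al the larger value.
As > Al: period and group pull opposite ways; the across-period shift dominates (78 vs 42 kJ/mol).
Te > As: the two effects oppose for this pair; the across-period effect wins (190 vs 78 kJ/mol).
F > Te: relative to Te, both the across-period and down-group shifts push F's electron affinity up.
Cl > F: this pair runs against the simple trend — see the exception note.
Note the exception: Cl has a higher electron affinity than F, contrary to the simple trend — F's small 2p subshell makes the incoming electron feel strong e⁻–e⁻ repulsion, so Cl actually releases more energy on gaining an electron.
Approximate values (kJ/mol): F 328, Al 42, Cl 349, As 78, Te 190, Tl 19.
So from highest to lowest: Cl > F > Te > As > Al > Tl.

Cl > F > Te > As > Al > Tl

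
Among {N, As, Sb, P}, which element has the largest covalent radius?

Sb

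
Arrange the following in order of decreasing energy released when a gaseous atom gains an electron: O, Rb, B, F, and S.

F > S > O > Rb > B

B is in period 2, group 13; O is in period 2, group 16; F is in period 2, group 17; S is in period 3, group 16; Rb is in period 5, group 1.
Adding an electron releases more energy for atoms nearer the top right (short of the noble gases).
These span different periods and groups, so the two trends combine.
Rb > B: this pair runs against the simple trend — see the exception note.
O > Rb: relative to Rb, both the across-period and down-group shifts push O's electron affinity up.
S > O: this pair runs against the simple trend — see the exception note.
F > S: both effects reinforce here, so F is clearly the higher of the two.
Note the exception: Rb has a higher electron affinity than B, contrary to the simple trend — B's ns²np¹ configuration gives only a small electron affinity — the sparsely filled np subshell binds an added electron weakly.
Note the exception: S has a higher electron affinity than O, contrary to the simple trend — the compact 2p subshell of O repels the added electron more than S's larger 3p does.
For reference (kJ/mol): B 27, O 141, F 328, S 200, Rb 47.
So from highest to lowest: F > S > O > Rb > B.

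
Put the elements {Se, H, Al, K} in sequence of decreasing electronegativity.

Se, H, Al, K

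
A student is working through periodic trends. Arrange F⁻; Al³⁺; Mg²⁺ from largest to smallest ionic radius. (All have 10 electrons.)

All of these have 10 electrons, so size is governed by nuclear charge alone: the more protons, the stronger the pull on the same electron cloud, and the smaller the ion.
Nuclear charges: Al³⁺ (Z=13), Mg²⁺ (Z=12), F⁻ (Z=9).
Largest to smallest: F⁻ > Mg²⁺ > Al³⁺.

F⁻, Mg²⁺, Al³⁺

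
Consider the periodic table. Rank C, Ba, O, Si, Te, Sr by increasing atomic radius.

Atomic radius shrinks across a period as nuclear charge pulls the same shell inward, and grows down a group as new shells are added.
These span different periods and groups, so the two trends combine.
C > O: both are in period 2; the period trend gives C the larger value.
Si > C: they share group 14; the group trend gives Si the larger value.
Te > Si: the two effects oppose for this pair; the down-group effect wins (136 vs 116 pm).
Sr > Te: Sr lies to the left of Te in period 5, so the across-period effect alone puts Sr larger.
Ba > Sr: Ba sits below Sr in group 2, so the down-group effect alone puts Ba larger.
For reference (pm): C 75, O 63, Si 116, Sr 185, Te 136, Ba 196.
So from smallest to largest: O < C < Si < Te < Sr < Ba.

O < C < Si < Te < Sr < Ba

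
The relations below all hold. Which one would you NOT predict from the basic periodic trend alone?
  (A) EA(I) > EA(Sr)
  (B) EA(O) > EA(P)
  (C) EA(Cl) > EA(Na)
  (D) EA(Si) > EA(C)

The general trend: electron affinity increases across a period and decreases down a group.
(A) I (period 5, group 17) vs Sr (period 5, group 2): the stated order agrees with the simple trend.
(B) O (period 2, group 16) vs P (period 3, group 15): the stated order agrees with the simple trend.
(C) Cl (period 3, group 17) vs Na (period 3, group 1): the stated order agrees with the simple trend.
(D) Si (period 3, group 14) vs C (period 2, group 14): the stated order contradicts the simple trend.
The exception is (D): Si's larger, more diffuse 3p orbitals accept an added electron slightly more readily than C's compact 2p.

(D)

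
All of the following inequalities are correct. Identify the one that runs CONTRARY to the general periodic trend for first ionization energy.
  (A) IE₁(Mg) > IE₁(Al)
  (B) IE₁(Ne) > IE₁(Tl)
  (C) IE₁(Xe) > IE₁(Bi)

The general trend: first ionization energy increases across a period and decreases down a group.
(A) Mg (period 3, group 2) vs Al (period 3, group 13): the stated order contradicts the simple trend.
(B) Ne (period 2, group 18) vs Tl (period 6, group 13): the stated order agrees with the simple trend.
(C) Xe (period 5, group 18) vs Bi (period 6, group 15): the stated order agrees with the simple trend.
The exception is (A): Al's single 3p electron is easier to remove than one from Mg's filled 3s².

(A)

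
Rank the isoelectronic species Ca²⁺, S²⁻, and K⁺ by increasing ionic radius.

Ca²⁺, K⁺, S²⁻

All of these have 18 electrons, so size is governed by nuclear charge alone: the more protons, the stronger the pull on the same electron cloud, and the smaller the ion.
Nuclear charges: Ca²⁺ (Z=20), K⁺ (Z=19), S²⁻ (Z=16).
Smallest to largest: Ca²⁺ < K⁺ < S²⁻.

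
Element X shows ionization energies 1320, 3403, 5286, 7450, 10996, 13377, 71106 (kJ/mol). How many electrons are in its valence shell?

Look for the largest jump between consecutive ionization energies: IE7/IE6 ≈ 5.3, far larger than any earlier ratio.
That jump marks the point where a core electron is being removed. So the atom has 6 valence electrons.

6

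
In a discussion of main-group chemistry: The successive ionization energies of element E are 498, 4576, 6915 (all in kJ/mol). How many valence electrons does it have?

1

Look for the largest jump between consecutive ionization energies: IE2/IE1 ≈ 9.2, far larger than any earlier ratio.
That jump marks the point where a core electron is being removed. So the atom has 1 valence electron.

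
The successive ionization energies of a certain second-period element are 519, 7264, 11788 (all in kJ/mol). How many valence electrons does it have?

Look for the largest jump between consecutive ionization energies: IE2/IE1 ≈ 14.0, far larger than any earlier ratio.
That jump marks the point where a core electron is being removed. So the atom has 1 valence electron.

1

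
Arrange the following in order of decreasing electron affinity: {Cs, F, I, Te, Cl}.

Cl > F > I > Te > Cs

F is in period 2, group 17; Cl is in period 3, group 17; Te is in period 5, group 16; I is in period 5, group 17; Cs is in period 6, group 1.
Adding an electron releases more energy for atoms nearer the top right (short of the noble gases).
These span different periods and groups, so the two trends combine.
Te > Cs: both effects reinforce here, so Te is clearly the higher of the two.
I > Te: both are in period 5; the period trend gives I the larger value.
F > I: they share group 17; the group trend gives F the larger value.
Cl > F: this pair runs against the simple trend — see the exception note.
Note the exception: Cl has a higher electron affinity than F, contrary to the simple trend — F's small 2p subshell makes the incoming electron feel strong e⁻–e⁻ repulsion, so Cl actually releases more energy on gaining an electron.
For reference (kJ/mol): F 328, Cl 349, Te 190, I 295, Cs 46.
So from highest to lowest: Cl > F > I > Te > Cs.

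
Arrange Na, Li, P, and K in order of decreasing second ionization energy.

Li > Na > K > P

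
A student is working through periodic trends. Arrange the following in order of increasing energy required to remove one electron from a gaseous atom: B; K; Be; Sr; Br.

K, Sr, B, Be, Br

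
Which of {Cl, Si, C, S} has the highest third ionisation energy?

C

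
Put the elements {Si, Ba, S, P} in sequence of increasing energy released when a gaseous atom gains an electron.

Ba < P < Si < S

Electron affinity generally becomes more exothermic across a period toward the halogens and less exothermic down a group.
These span different periods and groups, so the two trends combine.
P > Ba: relative to Ba, both the across-period and down-group shifts push P's electron affinity up.
Si > P: this pair runs against the simple trend — see the exception note.
S > Si: both are in period 3; the period trend gives S the larger value.
Note the exception: Si has a higher electron affinity than P, contrary to the simple trend — adding an electron to P's half-filled 3p³ is unfavourable, so Si (3p²) has the more exothermic EA.
Approximate values (kJ/mol): Si 134, P 72, S 200, Ba 14.
So from lowest to highest: Ba < P < Si < S.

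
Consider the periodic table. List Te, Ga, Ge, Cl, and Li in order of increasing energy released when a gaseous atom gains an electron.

Ga < Li < Ge < Te < Cl

Li is in period 2, group 1; Cl is in period 3, group 17; Ga is in period 4, group 13; Ge is in period 4, group 14; Te is in period 5, group 16.
Atoms with high Z_eff and room in the valence shell (especially the halogens) have the most exothermic electron affinities.
Neither a single period nor a single group — weigh both effects.
Li > Ga: period and group pull opposite ways; the down-group shift dominates (60 vs 29 kJ/mol).
Ge > Li: period and group pull opposite ways; the across-period shift dominates (119 vs 60 kJ/mol).
Te > Ge: the two effects oppose for this pair; the across-period effect wins (190 vs 119 kJ/mol).
Cl > Te: both effects reinforce here, so Cl is clearly the higher of the two.
Tabulated electron affinity (kJ/mol): Li 60, Cl 349, Ga 29, Ge 119, Te 190.
So from lowest to highest: Ga < Li < Ge < Te < Cl.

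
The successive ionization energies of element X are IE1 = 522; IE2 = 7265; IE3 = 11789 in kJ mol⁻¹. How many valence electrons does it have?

1

Look for the largest jump between consecutive ionization energies: IE2/IE1 ≈ 13.9, far larger than any earlier ratio.
That jump marks the point where a core electron is being removed. So the atom has 1 valence electron.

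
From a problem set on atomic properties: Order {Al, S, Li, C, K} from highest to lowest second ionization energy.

Li > K > C > S > Al

Consider each +1 ion: Al⁺ still has 2 valence electrons; S⁺ still has 5 valence electrons; Li⁺ is the bare [He] core; C⁺ still has 3 valence electrons; K⁺ is the bare [Ar] core.
Pulling an electron out of a noble-gas core costs far more than removing a remaining valence electron, so K and Li sit at the high end of IE_2.
Valence configurations: Al⁺ [Ne]3s², S⁺ [Ne]3s²3p³, C⁺ [He]2s²2p¹.
Approximate IE_2 values (kJ/mol): Al 1817, S 2252, Li 7298, C 2353, K 3052.
Hence IE_2: Al < S < C < K < Li.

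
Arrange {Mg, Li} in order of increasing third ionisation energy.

Consider each +2 ion: Mg²⁺ is the bare [Ne] core; Li²⁺ is already 1 electron into the core.
All of these are removing an electron from a noble-gas core or deeper; the smaller core (lower principal quantum number) is held far more tightly, and within a period the higher nuclear charge binds the same core more tightly.
The numbers (kJ/mol): Mg 7733, Li 11815.
Putting it together, IE_3: Mg < Li.

Mg < Li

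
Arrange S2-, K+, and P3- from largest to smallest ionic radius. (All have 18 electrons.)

P3- > S2- > K+

All of these have 18 electrons, so size is governed by nuclear charge alone: the more protons, the stronger the pull on the same electron cloud, and the smaller the ion.
Nuclear charges: K+ (Z=19), S2- (Z=16), P3- (Z=15).
Largest to smallest: P3- > S2- > K+.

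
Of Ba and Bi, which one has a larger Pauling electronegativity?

Ba is in period 6, group 2; Bi is in period 6, group 15.
Atoms toward the upper right of the periodic table pull bonding electrons most strongly.
All lie in period 6, so electronegativity increases left to right.
So Bi has the larger Pauling electronegativity (Bi > Ba).

Bi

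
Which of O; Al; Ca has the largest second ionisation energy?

The second ionization energy removes an electron from the +1 ion. For each element: O⁺ still has 5 valence electrons; Al⁺ still has 2 valence electrons; Ca⁺ still has 1 valence electron.
All are still removing valence electrons, so compare the +1 ions as you would atoms: IE_2 generally rises across a period (higher Z_eff) and falls down a group (larger shell), subject to the usual subshell exceptions.
Valence configurations: O⁺ [He]2s²2p³, Al⁺ [Ne]3s², Ca⁺ [Ar]4s¹.
The numbers (kJ/mol): O 3388, Al 1817, Ca 1145.
Putting it together, IE_2: Ca < Al < O.

O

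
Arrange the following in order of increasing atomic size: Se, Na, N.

Across a period the added protons contract the valence shell; down a group each new principal shell makes the atom larger.
These span different periods and groups, so the two trends combine.
Se > N: the two effects oppose for this pair; the down-group effect wins (116 vs 71 pm).
Na > Se: the two effects oppose for this pair; the across-period effect wins (155 vs 116 pm).
Tabulated atomic radius (pm): N 71, Na 155, Se 116.
So from smallest to largest: N < Se < Na.

N < Se < Na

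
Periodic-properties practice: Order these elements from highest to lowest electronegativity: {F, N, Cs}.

Electronegativity increases across a period and decreases down a group, tracking effective nuclear charge and atomic size.
Neither a single period nor a single group — weigh both effects.
N > Cs: both effects reinforce here, so N is clearly the higher of the two.
F > N: F lies to the right of N in period 2, so the across-period effect alone puts F higher.
Tabulated electronegativity (Pauling): N 3.04, F 3.98, Cs 0.79.
So from highest to lowest: F > N > Cs.

F > N > Cs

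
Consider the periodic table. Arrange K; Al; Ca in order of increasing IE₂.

Ca, Al, K

Consider each +1 ion: K⁺ is the bare [Ar] core; Al⁺ still has 2 valence electrons; Ca⁺ still has 1 valence electron.
Breaking into a closed-shell core is much more expensive than removing a leftover valence electron — K has the largest IE_2 here.
Valence configurations: Al⁺ [Ne]3s², Ca⁺ [Ar]4s¹.
The numbers (kJ/mol): K 3052, Al 1817, Ca 1145.
Hence IE_2: Ca < Al < K.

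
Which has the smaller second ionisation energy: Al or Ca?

Ca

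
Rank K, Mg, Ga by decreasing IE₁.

Mg > Ga > K

Mg is in period 3, group 2; K is in period 4, group 1; Ga is in period 4, group 13.
IE₁ increases left→right with effective nuclear charge and decreases top→bottom as the valence shell moves farther out.
Here both period and group differ, so the two effects have to be weighed against each other.
Ga > K: Ga lies to the right of K in period 4, so the across-period effect alone puts Ga higher.
Mg > Ga: period and group pull opposite ways; the down-group shift dominates (738 vs 579 kJ/mol).
Tabulated first ionization energy (kJ/mol): Mg 738, K 419, Ga 579.
So from highest to lowest: Mg > Ga > K.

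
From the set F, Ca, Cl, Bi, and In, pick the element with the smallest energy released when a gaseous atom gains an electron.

F is in period 2, group 17; Cl is in period 3, group 17; Ca is in period 4, group 2; In is in period 5, group 13; Bi is in period 6, group 15.
Atoms with high Z_eff and room in the valence shell (especially the halogens) have the most exothermic electron affinities.
These span different periods and groups, so the two trends combine.
In > Ca: period and group pull opposite ways; the across-period shift dominates (29 vs 2 kJ/mol).
Bi > In: the two effects oppose for this pair; the across-period effect wins (91 vs 29 kJ/mol).
F > Bi: both effects reinforce here, so F is clearly the higher of the two.
Cl > F: this pair runs against the simple trend — see the exception note.
Note the exception: Cl has a higher electron affinity than F, contrary to the simple trend — F's small 2p subshell makes the incoming electron feel strong e⁻–e⁻ repulsion, so Cl actually releases more energy on gaining an electron.
Tabulated electron affinity (kJ/mol): F 328, Cl 349, Ca 2, In 29, Bi 91.
The smallest energy released when a gaseous atom gains an electron among these belongs to Ca.

Ca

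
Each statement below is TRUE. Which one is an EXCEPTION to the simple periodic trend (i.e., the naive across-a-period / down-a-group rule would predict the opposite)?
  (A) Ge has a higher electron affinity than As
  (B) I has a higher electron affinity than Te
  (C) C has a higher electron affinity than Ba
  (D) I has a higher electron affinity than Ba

(A)

The general trend: electron affinity increases across a period and decreases down a group.
(A) Ge (period 4, group 14) vs As (period 4, group 15): the stated order contradicts the simple trend.
(B) I (period 5, group 17) vs Te (period 5, group 16): the stated order agrees with the simple trend.
(C) C (period 2, group 14) vs Ba (period 6, group 2): the stated order agrees with the simple trend.
(D) I (period 5, group 17) vs Ba (period 6, group 2): the stated order agrees with the simple trend.
The exception is (A): adding an electron to As's half-filled 4p³ is unfavourable, so Ge (4p²) has the more exothermic EA.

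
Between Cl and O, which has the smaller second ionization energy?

Cl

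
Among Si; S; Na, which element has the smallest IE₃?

The third ionization energy removes an electron from the +2 ion. For each element: Si²⁺ still has 2 valence electrons; S²⁺ still has 4 valence electrons; Na²⁺ is already 1 electron into the core.
Breaking into a closed-shell core is much more expensive than removing a leftover valence electron — Na has the largest IE_3 here.
Valence configurations: Si²⁺ [Ne]3s², S²⁺ [Ne]3s²3p².
Approximate IE_3 values (kJ/mol): Si 3232, S 3357, Na 6910.
So the third ionization energies run Si < S < Na.

Si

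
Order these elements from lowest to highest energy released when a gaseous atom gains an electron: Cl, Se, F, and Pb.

EA tends to increase across a period and decrease down a group, though the pattern is less regular than for IE or radius.
Neither a single period nor a single group — weigh both effects.
Se > Pb: relative to Pb, both the across-period and down-group shifts push Se's electron affinity up.
F > Se: both effects reinforce here, so F is clearly the higher of the two.
Cl > F: this pair runs against the simple trend — see the exception note.
Note the exception: Cl has a higher electron affinity than F, contrary to the simple trend — F's small 2p subshell makes the incoming electron feel strong e⁻–e⁻ repulsion, so Cl actually releases more energy on gaining an electron.
For reference (kJ/mol): F 328, Cl 349, Se 195, Pb 35.
So from lowest to highest: Pb < Se < F < Cl.

Pb < Se < F < Cl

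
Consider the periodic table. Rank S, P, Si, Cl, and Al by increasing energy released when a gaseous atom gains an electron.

Al is in period 3, group 13; Si is in period 3, group 14; P is in period 3, group 15; S is in period 3, group 16; Cl is in period 3, group 17.
Adding an electron releases more energy for atoms nearer the top right (short of the noble gases).
All lie in period 3; the across-period trend (electron affinity increases left to right) applies, with the exception below.
Note the exception: Si has a higher electron affinity than P, contrary to the simple trend — adding an electron to P's half-filled 3p³ is unfavourable, so Si (3p²) has the more exothermic EA.
Tabulated electron affinity (kJ/mol): Al 42, Si 134, P 72, S 200, Cl 349.
So from lowest to highest: Al < P < Si < S < Cl.

Al < P < Si < S < Cl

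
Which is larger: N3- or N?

Forming N3- adds 3 electrons to N. More electron–electron repulsion in the same shell, with unchanged nuclear charge, lets the cloud expand.
An anion is larger than its parent atom: N3- > N.

N3-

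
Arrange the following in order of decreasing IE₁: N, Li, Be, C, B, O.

N > O > C > Be > B > Li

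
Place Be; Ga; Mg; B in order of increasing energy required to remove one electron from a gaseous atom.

Ga, Mg, B, Be

Be is in period 2, group 2; B is in period 2, group 13; Mg is in period 3, group 2; Ga is in period 4, group 13.
Across a period the outer electron is held more tightly (higher IE₁); down a group it sits in a higher shell, more shielded, and comes off more easily.
These span different periods and groups, so the two trends combine.
Mg > Ga: the two effects oppose for this pair; the down-group effect wins (738 vs 579 kJ/mol).
B > Mg: relative to Mg, both the across-period and down-group shifts push B's first ionization energy up.
Be > B: this pair runs against the simple trend — see the exception note.
Note the exception: Be has a higher first ionization energy than B, contrary to the simple trend — removing B's lone 2p electron is easier than breaking Be's filled 2s².
Approximate values (kJ/mol): Be 900, B 801, Mg 738, Ga 579.
So from lowest to highest: Ga < Mg < B < Be.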